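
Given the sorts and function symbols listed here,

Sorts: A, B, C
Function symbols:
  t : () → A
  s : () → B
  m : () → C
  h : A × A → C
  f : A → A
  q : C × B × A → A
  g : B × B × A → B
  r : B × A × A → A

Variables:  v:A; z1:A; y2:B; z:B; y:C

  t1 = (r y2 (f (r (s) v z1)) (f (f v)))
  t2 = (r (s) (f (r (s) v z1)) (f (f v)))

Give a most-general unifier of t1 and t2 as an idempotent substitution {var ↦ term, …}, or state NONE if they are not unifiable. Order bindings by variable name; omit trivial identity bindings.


{y2 ↦ (s)}


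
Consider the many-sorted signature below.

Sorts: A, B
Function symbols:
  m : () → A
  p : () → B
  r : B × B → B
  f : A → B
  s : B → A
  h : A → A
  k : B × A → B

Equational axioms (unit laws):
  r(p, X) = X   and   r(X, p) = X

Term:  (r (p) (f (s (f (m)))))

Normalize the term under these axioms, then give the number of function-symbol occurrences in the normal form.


1. (r (p) (f (s (f (m)))))  →  (f (s (f (m))))
normal form: (f (s (f (m))))

size = 4


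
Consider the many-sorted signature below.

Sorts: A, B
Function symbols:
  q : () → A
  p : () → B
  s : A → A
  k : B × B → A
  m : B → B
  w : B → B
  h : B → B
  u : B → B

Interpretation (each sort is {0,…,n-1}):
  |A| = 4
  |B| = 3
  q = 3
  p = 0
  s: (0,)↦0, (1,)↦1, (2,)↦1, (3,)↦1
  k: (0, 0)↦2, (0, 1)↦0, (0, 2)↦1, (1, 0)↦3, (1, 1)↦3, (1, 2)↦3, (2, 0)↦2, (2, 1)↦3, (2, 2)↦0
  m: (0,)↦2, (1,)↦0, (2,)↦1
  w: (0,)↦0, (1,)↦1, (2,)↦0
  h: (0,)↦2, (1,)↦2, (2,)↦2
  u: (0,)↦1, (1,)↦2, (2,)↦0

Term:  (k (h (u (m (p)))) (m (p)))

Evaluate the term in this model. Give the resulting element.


value = 0

  p = 0
  (m (p)) = m(0,) = 2
  (u (m (p))) = u(2,) = 0
  (h (u (m (p)))) = h(0,) = 2
  p = 0
  (m (p)) = m(0,) = 2
  (k (h (u (m (p)))) (m (p))) = k(2, 2) = 0


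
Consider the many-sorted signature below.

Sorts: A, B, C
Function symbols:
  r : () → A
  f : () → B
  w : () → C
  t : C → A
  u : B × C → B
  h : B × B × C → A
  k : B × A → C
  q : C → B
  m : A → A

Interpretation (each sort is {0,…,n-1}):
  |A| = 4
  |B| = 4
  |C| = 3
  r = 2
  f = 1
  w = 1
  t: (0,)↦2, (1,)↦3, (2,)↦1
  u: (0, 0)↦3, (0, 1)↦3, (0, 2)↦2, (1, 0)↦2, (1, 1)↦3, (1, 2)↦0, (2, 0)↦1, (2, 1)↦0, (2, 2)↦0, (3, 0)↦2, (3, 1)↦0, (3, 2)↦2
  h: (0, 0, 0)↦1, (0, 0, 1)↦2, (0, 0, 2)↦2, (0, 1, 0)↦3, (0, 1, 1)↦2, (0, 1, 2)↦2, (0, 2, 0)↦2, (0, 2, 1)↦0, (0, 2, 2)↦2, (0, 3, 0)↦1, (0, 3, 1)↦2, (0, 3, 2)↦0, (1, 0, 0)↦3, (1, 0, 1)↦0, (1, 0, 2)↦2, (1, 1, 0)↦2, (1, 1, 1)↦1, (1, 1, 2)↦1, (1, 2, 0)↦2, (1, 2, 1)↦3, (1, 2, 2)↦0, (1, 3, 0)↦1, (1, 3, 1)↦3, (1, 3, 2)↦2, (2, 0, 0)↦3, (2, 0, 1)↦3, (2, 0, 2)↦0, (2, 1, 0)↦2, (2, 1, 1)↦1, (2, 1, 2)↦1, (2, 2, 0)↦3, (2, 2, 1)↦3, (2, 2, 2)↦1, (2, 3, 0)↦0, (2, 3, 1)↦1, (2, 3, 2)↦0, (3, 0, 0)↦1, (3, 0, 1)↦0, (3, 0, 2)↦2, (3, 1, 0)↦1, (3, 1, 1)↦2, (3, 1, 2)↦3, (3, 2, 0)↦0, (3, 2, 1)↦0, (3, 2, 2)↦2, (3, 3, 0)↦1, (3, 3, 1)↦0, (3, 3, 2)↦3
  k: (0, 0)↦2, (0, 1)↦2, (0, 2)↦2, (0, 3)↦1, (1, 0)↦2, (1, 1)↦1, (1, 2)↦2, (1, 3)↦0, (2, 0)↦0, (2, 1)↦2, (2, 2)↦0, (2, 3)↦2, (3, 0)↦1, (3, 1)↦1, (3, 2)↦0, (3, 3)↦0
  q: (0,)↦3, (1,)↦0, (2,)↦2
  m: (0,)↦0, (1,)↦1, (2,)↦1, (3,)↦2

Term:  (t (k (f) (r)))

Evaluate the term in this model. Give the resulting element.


value = 1

  f = 1
  r = 2
  (k (f) (r)) = k(1, 2) = 2
  (t (k (f) (r))) = t(2,) = 1


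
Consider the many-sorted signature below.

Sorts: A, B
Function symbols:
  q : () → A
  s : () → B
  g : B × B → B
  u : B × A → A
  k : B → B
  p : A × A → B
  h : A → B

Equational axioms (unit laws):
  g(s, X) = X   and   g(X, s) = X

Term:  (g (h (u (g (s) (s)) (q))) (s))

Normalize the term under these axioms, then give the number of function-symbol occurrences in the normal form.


size = 4

1. (g (h (u (g (s) (s)) (q))) (s))  →  (h (u (g (s) (s)) (q)))
2. (h (u (g (s) (s)) (q)))  →  (h (u (s) (q)))
normal form: (h (u (s) (q)))


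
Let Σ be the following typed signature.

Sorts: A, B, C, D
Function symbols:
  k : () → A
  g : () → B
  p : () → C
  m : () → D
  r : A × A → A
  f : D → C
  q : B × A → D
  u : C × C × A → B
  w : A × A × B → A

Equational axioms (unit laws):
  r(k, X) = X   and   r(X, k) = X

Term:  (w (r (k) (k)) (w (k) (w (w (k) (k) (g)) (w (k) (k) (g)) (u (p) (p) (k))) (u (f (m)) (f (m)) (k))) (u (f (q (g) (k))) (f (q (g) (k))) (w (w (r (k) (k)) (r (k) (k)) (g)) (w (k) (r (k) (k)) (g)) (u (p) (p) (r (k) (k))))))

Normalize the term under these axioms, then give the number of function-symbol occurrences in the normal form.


size = 45

1. (w (r (k) (k)) (w (k) (w (w (k) (k) (g)) (w (k) (k) (g)) (u (p) (p) (k))) (u (f (m)) (f (m)) (k))) (u (f (q (g) (k))) (f (q (g) (k))) (w (w (r (k) (k)) (r (k) (k)) (g)) (w (k) (r (k) (k)) (g)) (u (p) (p) (r (k) (k))))))  →  (w (k) (w (k) (w (w (k) (k) (g)) (w (k) (k) (g)) (u (p) (p) (k))) (u (f (m)) (f (m)) (k))) (u (f (q (g) (k))) (f (q (g) (k))) (w (w (r (k) (k)) (r (k) (k)) (g)) (w (k) (r (k) (k)) (g)) (u (p) (p) (r (k) (k))))))
2. (w (k) (w (k) (w (w (k) (k) (g)) (w (k) (k) (g)) (u (p) (p) (k))) (u (f (m)) (f (m)) (k))) (u (f (q (g) (k))) (f (q (g) (k))) (w (w (r (k) (k)) (r (k) (k)) (g)) (w (k) (r (k) (k)) (g)) (u (p) (p) (r (k) (k))))))  →  (w (k) (w (k) (w (w (k) (k) (g)) (w (k) (k) (g)) (u (p) (p) (k))) (u (f (m)) (f (m)) (k))) (u (f (q (g) (k))) (f (q (g) (k))) (w (w (k) (r (k) (k)) (g)) (w (k) (r (k) (k)) (g)) (u (p) (p) (r (k) (k))))))
3. (w (k) (w (k) (w (w (k) (k) (g)) (w (k) (k) (g)) (u (p) (p) (k))) (u (f (m)) (f (m)) (k))) (u (f (q (g) (k))) (f (q (g) (k))) (w (w (k) (r (k) (k)) (g)) (w (k) (r (k) (k)) (g)) (u (p) (p) (r (k) (k))))))  →  (w (k) (w (k) (w (w (k) (k) (g)) (w (k) (k) (g)) (u (p) (p) (k))) (u (f (m)) (f (m)) (k))) (u (f (q (g) (k))) (f (q (g) (k))) (w (w (k) (k) (g)) (w (k) (r (k) (k)) (g)) (u (p) (p) (r (k) (k))))))
4. (w (k) (w (k) (w (w (k) (k) (g)) (w (k) (k) (g)) (u (p) (p) (k))) (u (f (m)) (f (m)) (k))) (u (f (q (g) (k))) (f (q (g) (k))) (w (w (k) (k) (g)) (w (k) (r (k) (k)) (g)) (u (p) (p) (r (k) (k))))))  →  (w (k) (w (k) (w (w (k) (k) (g)) (w (k) (k) (g)) (u (p) (p) (k))) (u (f (m)) (f (m)) (k))) (u (f (q (g) (k))) (f (q (g) (k))) (w (w (k) (k) (g)) (w (k) (k) (g)) (u (p) (p) (r (k) (k))))))
5. (w (k) (w (k) (w (w (k) (k) (g)) (w (k) (k) (g)) (u (p) (p) (k))) (u (f (m)) (f (m)) (k))) (u (f (q (g) (k))) (f (q (g) (k))) (w (w (k) (k) (g)) (w (k) (k) (g)) (u (p) (p) (r (k) (k))))))  →  (w (k) (w (k) (w (w (k) (k) (g)) (w (k) (k) (g)) (u (p) (p) (k))) (u (f (m)) (f (m)) (k))) (u (f (q (g) (k))) (f (q (g) (k))) (w (w (k) (k) (g)) (w (k) (k) (g)) (u (p) (p) (k)))))
normal form: (w (k) (w (k) (w (w (k) (k) (g)) (w (k) (k) (g)) (u (p) (p) (k))) (u (f (m)) (f (m)) (k))) (u (f (q (g) (k))) (f (q (g) (k))) (w (w (k) (k) (g)) (w (k) (k) (g)) (u (p) (p) (k)))))


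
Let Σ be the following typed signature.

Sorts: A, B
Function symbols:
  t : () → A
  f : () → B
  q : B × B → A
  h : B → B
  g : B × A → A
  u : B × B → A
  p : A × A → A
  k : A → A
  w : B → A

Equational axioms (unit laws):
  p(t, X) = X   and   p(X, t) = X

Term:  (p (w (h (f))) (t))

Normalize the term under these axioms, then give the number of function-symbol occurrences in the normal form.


1. (p (w (h (f))) (t))  →  (w (h (f)))
normal form: (w (h (f)))

size = 3


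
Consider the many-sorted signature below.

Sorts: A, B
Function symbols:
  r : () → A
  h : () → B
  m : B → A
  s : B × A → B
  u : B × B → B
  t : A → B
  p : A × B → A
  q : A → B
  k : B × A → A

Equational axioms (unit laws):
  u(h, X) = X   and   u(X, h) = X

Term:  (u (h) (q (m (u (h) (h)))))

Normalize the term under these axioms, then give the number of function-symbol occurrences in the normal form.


size = 3

1. (u (h) (q (m (u (h) (h)))))  →  (q (m (u (h) (h))))
2. (q (m (u (h) (h))))  →  (q (m (h)))
normal form: (q (m (h)))


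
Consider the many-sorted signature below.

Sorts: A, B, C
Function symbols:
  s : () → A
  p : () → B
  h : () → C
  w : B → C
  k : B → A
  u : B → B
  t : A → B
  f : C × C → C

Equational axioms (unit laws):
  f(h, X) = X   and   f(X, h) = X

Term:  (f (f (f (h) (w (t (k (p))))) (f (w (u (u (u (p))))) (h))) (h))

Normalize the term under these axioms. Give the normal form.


normal form = (f (w (t (k (p)))) (w (u (u (u (p))))))

1. (f (f (f (h) (w (t (k (p))))) (f (w (u (u (u (p))))) (h))) (h))  →  (f (f (h) (w (t (k (p))))) (f (w (u (u (u (p))))) (h)))
2. (f (f (h) (w (t (k (p))))) (f (w (u (u (u (p))))) (h)))  →  (f (w (t (k (p)))) (f (w (u (u (u (p))))) (h)))
3. (f (w (t (k (p)))) (f (w (u (u (u (p))))) (h)))  →  (f (w (t (k (p)))) (w (u (u (u (p))))))


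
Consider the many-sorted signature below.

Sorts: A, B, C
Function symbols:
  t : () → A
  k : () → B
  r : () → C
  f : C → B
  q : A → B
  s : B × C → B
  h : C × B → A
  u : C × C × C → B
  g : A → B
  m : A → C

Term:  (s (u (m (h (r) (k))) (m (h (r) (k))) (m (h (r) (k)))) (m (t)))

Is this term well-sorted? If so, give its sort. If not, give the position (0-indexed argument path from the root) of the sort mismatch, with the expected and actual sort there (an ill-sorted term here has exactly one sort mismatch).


        (r) : C
        (k) : B
      (h (r) (k)) : A
    (m (h (r) (k))) : C
        (r) : C
        (k) : B
      (h (r) (k)) : A
    (m (h (r) (k))) : C
        (r) : C
        (k) : B
      (h (r) (k)) : A
    (m (h (r) (k))) : C
  (u (m (h (r) (k))) (m (h (r) (k))) (m (h (r) (k)))) : B
    (t) : A
  (m (t)) : C
(s (u (m (h (r) (k))) (m (h (r) (k))) (m (h (r) (k)))) (m (t))) : B

well-sorted; sort = B


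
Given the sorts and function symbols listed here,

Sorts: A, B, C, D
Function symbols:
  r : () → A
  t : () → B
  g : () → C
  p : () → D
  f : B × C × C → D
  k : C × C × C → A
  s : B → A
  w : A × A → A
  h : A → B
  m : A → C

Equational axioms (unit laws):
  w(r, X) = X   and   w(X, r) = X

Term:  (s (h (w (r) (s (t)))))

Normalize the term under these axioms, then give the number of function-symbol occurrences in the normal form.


1. (s (h (w (r) (s (t)))))  →  (s (h (s (t))))
normal form: (s (h (s (t))))

size = 4


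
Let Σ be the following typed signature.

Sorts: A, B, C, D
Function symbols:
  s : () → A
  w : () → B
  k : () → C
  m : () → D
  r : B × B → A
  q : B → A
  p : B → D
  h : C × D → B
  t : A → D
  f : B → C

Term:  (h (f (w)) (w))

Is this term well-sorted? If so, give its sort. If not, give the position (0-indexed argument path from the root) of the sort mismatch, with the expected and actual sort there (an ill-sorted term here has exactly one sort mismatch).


    (w) : B
  (f (w)) : C
  (w) : B
(h (f (w)) (w)) : ✗ arg 1 at [1] has sort B, expected D

ill-sorted at position [1]: expected D, got B


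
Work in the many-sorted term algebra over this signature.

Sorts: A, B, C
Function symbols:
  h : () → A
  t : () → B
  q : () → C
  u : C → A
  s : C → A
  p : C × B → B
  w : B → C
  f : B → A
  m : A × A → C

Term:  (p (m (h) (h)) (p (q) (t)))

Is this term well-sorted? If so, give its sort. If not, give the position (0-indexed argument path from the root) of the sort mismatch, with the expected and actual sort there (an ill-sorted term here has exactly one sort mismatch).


    (h) : A
    (h) : A
  (m (h) (h)) : C
    (q) : C
    (t) : B
  (p (q) (t)) : B
(p (m (h) (h)) (p (q) (t))) : B

well-sorted; sort = B


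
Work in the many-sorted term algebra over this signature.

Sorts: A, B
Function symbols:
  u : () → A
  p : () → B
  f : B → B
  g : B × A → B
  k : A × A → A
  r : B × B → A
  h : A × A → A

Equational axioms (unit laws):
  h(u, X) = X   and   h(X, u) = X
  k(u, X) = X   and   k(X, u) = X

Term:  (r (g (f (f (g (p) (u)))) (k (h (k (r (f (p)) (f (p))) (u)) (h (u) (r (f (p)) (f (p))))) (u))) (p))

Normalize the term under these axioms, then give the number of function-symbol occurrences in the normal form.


1. (r (g (f (f (g (p) (u)))) (k (h (k (r (f (p)) (f (p))) (u)) (h (u) (r (f (p)) (f (p))))) (u))) (p))  →  (r (g (f (f (g (p) (u)))) (h (k (r (f (p)) (f (p))) (u)) (h (u) (r (f (p)) (f (p)))))) (p))
2. (r (g (f (f (g (p) (u)))) (h (k (r (f (p)) (f (p))) (u)) (h (u) (r (f (p)) (f (p)))))) (p))  →  (r (g (f (f (g (p) (u)))) (h (r (f (p)) (f (p))) (h (u) (r (f (p)) (f (p)))))) (p))
3. (r (g (f (f (g (p) (u)))) (h (r (f (p)) (f (p))) (h (u) (r (f (p)) (f (p)))))) (p))  →  (r (g (f (f (g (p) (u)))) (h (r (f (p)) (f (p))) (r (f (p)) (f (p))))) (p))
normal form: (r (g (f (f (g (p) (u)))) (h (r (f (p)) (f (p))) (r (f (p)) (f (p))))) (p))

size = 19


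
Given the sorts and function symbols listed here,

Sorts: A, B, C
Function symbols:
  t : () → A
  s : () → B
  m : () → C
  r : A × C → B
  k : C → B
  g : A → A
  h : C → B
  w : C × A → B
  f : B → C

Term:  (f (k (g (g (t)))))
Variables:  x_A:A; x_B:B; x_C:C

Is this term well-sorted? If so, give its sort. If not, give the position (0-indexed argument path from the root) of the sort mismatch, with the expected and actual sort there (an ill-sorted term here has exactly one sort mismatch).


        (t) : A
      (g (t)) : A
    (g (g (t))) : A
  (k (g (g (t)))) : ✗ arg 0 at [0, 0] has sort A, expected C

ill-sorted at position [0, 0]: expected C, got A


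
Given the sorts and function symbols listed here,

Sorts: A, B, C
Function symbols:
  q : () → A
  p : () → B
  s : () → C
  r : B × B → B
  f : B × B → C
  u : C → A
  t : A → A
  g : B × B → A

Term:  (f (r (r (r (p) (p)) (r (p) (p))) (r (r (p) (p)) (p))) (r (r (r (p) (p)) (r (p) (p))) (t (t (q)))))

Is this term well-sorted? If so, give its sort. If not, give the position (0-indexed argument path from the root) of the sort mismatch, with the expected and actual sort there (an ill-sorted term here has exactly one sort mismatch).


ill-sorted at position [1, 1]: expected B, got A

        (p) : B
        (p) : B
      (r (p) (p)) : B
        (p) : B
        (p) : B
      (r (p) (p)) : B
    (r (r (p) (p)) (r (p) (p))) : B
        (p) : B
        (p) : B
      (r (p) (p)) : B
      (p) : B
    (r (r (p) (p)) (p)) : B
  (r (r (r (p) (p)) (r (p) (p))) (r (r (p) (p)) (p))) : B
        (p) : B
        (p) : B
      (r (p) (p)) : B
        (p) : B
        (p) : B
      (r (p) (p)) : B
    (r (r (p) (p)) (r (p) (p))) : B
        (q) : A
      (t (q)) : A
    (t (t (q))) : A
  (r (r (r (p) (p)) (r (p) (p))) (t (t (q)))) : ✗ arg 1 at [1, 1] has sort A, expected B


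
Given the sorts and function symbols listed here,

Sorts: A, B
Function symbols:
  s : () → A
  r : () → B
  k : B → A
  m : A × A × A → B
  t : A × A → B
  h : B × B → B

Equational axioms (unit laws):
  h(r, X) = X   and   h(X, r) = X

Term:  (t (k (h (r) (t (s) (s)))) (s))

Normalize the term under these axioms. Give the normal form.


normal form = (t (k (t (s) (s))) (s))

1. (t (k (h (r) (t (s) (s)))) (s))  →  (t (k (t (s) (s))) (s))


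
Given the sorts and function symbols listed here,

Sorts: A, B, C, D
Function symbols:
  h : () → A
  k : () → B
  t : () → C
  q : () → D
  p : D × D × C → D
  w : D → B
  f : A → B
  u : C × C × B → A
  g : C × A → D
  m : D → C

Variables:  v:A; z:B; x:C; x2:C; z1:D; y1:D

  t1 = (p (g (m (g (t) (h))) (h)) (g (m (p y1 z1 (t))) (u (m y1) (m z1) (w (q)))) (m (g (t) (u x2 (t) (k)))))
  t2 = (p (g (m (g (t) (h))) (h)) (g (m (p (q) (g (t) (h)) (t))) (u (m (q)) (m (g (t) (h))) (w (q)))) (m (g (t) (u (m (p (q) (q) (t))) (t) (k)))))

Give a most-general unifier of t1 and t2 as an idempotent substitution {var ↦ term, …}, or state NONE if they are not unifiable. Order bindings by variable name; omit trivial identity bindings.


{x2 ↦ (m (p (q) (q) (t))), y1 ↦ (q), z1 ↦ (g (t) (h))}


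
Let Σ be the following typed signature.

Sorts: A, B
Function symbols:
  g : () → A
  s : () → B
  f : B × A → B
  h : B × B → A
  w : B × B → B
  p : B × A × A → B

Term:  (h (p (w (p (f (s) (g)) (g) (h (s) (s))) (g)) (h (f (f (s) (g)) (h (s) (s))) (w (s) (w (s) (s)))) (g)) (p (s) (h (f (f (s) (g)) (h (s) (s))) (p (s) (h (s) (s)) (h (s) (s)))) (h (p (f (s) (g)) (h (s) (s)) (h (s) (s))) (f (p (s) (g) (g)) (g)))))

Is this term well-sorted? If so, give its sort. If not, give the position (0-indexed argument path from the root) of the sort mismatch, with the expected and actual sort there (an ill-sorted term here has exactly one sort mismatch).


ill-sorted at position [0, 0, 1]: expected B, got A

          (s) : B
          (g) : A
        (f (s) (g)) : B
        (g) : A
          (s) : B
          (s) : B
        (h (s) (s)) : A
      (p (f (s) (g)) (g) (h (s) (s))) : B
      (g) : A
    (w (p (f (s) (g)) (g) (h (s) (s))) (g)) : ✗ arg 1 at [0, 0, 1] has sort A, expected B
          (s) : B
          (g) : A
        (f (s) (g)) : B
          (s) : B
          (s) : B
        (h (s) (s)) : A
      (f (f (s) (g)) (h (s) (s))) : B
        (s) : B
          (s) : B
          (s) : B
        (w (s) (s)) : B
      (w (s) (w (s) (s))) : B
    (h (f (f (s) (g)) (h (s) (s))) (w (s) (w (s) (s)))) : A
    (g) : A
    (s) : B
          (s) : B
          (g) : A
        (f (s) (g)) : B
          (s) : B
          (s) : B
        (h (s) (s)) : A
      (f (f (s) (g)) (h (s) (s))) : B
        (s) : B
          (s) : B
          (s) : B
        (h (s) (s)) : A
          (s) : B
          (s) : B
        (h (s) (s)) : A
      (p (s) (h (s) (s)) (h (s) (s))) : B
    (h (f (f (s) (g)) (h (s) (s))) (p (s) (h (s) (s)) (h (s) (s)))) : A
          (s) : B
          (g) : A
        (f (s) (g)) : B
          (s) : B
          (s) : B
        (h (s) (s)) : A
          (s) : B
          (s) : B
        (h (s) (s)) : A
      (p (f (s) (g)) (h (s) (s)) (h (s) (s))) : B
          (s) : B
          (g) : A
          (g) : A
        (p (s) (g) (g)) : B
        (g) : A
      (f (p (s) (g) (g)) (g)) : B
    (h (p (f (s) (g)) (h (s) (s)) (h (s) (s))) (f (p (s) (g) (g)) (g))) : A
  (p (s) (h (f (f (s) (g)) (h (s) (s))) (p (s) (h (s) (s)) (h (s) (s)))) (h (p (f (s) (g)) (h (s) (s)) (h (s) (s))) (f (p (s) (g) (g)) (g)))) : B


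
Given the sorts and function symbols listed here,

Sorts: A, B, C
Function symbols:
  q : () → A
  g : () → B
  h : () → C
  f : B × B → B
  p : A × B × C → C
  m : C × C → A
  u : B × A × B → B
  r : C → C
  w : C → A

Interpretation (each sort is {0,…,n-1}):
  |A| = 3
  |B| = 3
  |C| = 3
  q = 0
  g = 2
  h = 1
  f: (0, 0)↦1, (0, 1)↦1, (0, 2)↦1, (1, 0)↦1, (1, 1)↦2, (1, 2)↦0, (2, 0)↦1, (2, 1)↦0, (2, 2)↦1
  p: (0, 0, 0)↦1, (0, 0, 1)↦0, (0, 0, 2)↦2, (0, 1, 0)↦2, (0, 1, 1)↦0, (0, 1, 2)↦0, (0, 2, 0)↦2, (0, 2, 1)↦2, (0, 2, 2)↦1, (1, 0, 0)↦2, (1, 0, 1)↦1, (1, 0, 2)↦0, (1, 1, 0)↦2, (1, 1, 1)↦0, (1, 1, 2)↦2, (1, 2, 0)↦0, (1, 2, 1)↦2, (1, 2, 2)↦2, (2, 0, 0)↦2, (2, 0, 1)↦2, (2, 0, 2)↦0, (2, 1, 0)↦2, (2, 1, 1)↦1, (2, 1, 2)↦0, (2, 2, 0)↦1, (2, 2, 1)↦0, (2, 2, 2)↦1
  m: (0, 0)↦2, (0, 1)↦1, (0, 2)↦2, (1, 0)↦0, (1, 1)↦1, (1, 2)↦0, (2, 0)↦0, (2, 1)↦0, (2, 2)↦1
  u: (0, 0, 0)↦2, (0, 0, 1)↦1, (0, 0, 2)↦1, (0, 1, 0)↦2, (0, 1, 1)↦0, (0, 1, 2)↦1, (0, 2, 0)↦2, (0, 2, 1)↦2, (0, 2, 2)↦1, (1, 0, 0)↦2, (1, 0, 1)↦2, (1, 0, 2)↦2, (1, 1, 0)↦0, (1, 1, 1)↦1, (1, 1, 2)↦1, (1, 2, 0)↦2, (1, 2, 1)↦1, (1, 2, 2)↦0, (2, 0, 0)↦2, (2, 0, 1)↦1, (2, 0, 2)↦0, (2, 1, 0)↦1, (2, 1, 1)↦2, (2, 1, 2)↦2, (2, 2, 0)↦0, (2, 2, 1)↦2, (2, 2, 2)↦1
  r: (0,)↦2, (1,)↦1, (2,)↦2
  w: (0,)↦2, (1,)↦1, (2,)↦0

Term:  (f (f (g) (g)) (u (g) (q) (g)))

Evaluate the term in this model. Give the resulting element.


value = 1

  g = 2
  g = 2
  (f (g) (g)) = f(2, 2) = 1
  g = 2
  q = 0
  g = 2
  (u (g) (q) (g)) = u(2, 0, 2) = 0
  (f (f (g) (g)) (u (g) (q) (g))) = f(1, 0) = 1


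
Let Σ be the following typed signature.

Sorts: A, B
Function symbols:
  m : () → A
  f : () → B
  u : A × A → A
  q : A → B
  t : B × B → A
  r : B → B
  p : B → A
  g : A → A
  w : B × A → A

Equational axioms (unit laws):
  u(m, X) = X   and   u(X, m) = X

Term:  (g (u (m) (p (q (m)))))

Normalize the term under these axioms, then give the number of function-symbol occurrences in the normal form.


size = 4

1. (g (u (m) (p (q (m)))))  →  (g (p (q (m))))
normal form: (g (p (q (m))))


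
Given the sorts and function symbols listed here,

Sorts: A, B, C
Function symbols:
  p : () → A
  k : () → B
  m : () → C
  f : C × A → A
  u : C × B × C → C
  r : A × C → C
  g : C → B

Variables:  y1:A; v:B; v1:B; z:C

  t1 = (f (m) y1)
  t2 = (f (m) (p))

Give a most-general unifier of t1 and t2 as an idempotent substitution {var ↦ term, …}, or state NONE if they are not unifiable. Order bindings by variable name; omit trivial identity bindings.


{y1 ↦ (p)}


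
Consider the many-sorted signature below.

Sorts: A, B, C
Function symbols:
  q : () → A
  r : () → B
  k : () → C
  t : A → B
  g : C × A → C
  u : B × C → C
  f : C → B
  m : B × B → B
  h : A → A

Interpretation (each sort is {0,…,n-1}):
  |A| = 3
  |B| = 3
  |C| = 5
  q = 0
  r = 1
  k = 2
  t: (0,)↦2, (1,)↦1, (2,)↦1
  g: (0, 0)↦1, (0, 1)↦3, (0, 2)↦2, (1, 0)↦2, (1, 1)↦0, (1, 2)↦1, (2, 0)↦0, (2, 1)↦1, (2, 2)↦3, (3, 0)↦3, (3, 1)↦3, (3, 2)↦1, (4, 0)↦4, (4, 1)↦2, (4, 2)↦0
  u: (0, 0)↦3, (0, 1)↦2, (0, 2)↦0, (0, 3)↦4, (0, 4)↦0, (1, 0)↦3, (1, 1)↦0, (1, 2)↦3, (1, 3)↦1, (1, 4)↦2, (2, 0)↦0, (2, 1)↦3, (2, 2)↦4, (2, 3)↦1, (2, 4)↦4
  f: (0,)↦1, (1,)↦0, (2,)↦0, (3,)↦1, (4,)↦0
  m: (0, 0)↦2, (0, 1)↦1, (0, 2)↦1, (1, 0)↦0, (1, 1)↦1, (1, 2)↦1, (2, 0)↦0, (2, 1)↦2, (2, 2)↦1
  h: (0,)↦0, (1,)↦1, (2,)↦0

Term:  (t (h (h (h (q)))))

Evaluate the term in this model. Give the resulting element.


  q = 0
  (h (q)) = h(0,) = 0
  (h (h (q))) = h(0,) = 0
  (h (h (h (q)))) = h(0,) = 0
  (t (h (h (h (q))))) = t(0,) = 2

value = 2


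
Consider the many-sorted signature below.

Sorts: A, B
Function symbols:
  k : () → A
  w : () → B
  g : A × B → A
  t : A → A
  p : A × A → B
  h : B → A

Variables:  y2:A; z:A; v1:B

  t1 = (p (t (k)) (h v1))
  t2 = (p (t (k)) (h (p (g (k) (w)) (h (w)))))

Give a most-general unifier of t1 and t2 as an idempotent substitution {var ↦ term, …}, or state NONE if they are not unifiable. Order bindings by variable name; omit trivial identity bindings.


{v1 ↦ (p (g (k) (w)) (h (w)))}


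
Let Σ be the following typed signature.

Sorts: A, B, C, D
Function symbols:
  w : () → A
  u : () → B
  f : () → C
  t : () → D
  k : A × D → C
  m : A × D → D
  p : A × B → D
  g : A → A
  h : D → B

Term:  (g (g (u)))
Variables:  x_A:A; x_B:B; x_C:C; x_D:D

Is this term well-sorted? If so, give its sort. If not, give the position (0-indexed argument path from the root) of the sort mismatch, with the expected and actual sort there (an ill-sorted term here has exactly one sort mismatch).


    (u) : B
  (g (u)) : ✗ arg 0 at [0, 0] has sort B, expected A

ill-sorted at position [0, 0]: expected A, got B


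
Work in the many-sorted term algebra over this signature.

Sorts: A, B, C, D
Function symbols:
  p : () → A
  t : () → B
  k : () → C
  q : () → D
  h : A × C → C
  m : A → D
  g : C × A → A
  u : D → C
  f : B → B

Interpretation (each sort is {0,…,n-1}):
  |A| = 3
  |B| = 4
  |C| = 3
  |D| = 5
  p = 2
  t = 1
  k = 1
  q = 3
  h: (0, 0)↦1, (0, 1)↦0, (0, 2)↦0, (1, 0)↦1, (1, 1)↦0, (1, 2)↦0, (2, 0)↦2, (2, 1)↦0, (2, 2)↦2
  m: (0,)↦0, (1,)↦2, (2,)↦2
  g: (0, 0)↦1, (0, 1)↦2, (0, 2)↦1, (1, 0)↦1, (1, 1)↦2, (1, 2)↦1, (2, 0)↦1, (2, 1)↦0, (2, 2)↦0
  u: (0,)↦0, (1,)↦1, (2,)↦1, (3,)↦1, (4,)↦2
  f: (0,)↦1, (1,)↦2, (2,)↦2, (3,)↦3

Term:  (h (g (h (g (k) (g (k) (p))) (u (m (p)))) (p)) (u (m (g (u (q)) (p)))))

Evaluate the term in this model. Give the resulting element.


value = 0

  k = 1
  k = 1
  p = 2
  (g (k) (p)) = g(1, 2) = 1
  (g (k) (g (k) (p))) = g(1, 1) = 2
  p = 2
  (m (p)) = m(2,) = 2
  (u (m (p))) = u(2,) = 1
  (h (g (k) (g (k) (p))) (u (m (p)))) = h(2, 1) = 0
  p = 2
  (g (h (g (k) (g (k) (p))) (u (m (p)))) (p)) = g(0, 2) = 1
  q = 3
  (u (q)) = u(3,) = 1
  p = 2
  (g (u (q)) (p)) = g(1, 2) = 1
  (m (g (u (q)) (p))) = m(1,) = 2
  (u (m (g (u (q)) (p)))) = u(2,) = 1
  (h (g (h (g (k) (g (k) (p))) (u (m (p)))) (p)) (u (m (g (u (q)) (p))))) = h(1, 1) = 0


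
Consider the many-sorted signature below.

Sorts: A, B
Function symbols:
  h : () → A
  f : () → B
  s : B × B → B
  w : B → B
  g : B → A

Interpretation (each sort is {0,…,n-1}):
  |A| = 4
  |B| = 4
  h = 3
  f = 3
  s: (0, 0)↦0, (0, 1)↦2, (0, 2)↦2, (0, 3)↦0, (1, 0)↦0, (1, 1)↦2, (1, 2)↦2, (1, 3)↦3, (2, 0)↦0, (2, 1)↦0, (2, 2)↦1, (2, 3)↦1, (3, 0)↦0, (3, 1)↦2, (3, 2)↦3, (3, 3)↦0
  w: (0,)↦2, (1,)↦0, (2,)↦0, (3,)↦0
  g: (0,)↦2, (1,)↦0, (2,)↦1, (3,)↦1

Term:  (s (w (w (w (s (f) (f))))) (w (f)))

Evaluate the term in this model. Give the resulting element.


  f = 3
  f = 3
  (s (f) (f)) = s(3, 3) = 0
  (w (s (f) (f))) = w(0,) = 2
  (w (w (s (f) (f)))) = w(2,) = 0
  (w (w (w (s (f) (f))))) = w(0,) = 2
  f = 3
  (w (f)) = w(3,) = 0
  (s (w (w (w (s (f) (f))))) (w (f))) = s(2, 0) = 0

value = 0


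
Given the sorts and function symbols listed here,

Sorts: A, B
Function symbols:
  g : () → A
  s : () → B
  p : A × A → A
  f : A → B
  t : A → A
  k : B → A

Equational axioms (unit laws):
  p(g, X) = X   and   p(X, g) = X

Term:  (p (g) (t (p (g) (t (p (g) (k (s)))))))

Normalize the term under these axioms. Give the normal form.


normal form = (t (t (k (s))))

1. (p (g) (t (p (g) (t (p (g) (k (s)))))))  →  (t (p (g) (t (p (g) (k (s))))))
2. (t (p (g) (t (p (g) (k (s))))))  →  (t (t (p (g) (k (s)))))
3. (t (t (p (g) (k (s)))))  →  (t (t (k (s))))


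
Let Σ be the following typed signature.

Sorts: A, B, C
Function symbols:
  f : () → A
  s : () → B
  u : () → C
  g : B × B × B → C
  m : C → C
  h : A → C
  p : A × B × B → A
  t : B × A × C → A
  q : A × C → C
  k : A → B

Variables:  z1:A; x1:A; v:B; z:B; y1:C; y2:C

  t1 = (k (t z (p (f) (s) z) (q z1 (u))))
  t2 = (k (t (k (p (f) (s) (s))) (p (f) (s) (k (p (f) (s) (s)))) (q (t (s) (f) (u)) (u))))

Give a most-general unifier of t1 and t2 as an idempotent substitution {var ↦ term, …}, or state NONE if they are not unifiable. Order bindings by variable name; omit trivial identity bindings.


{z ↦ (k (p (f) (s) (s))), z1 ↦ (t (s) (f) (u))}


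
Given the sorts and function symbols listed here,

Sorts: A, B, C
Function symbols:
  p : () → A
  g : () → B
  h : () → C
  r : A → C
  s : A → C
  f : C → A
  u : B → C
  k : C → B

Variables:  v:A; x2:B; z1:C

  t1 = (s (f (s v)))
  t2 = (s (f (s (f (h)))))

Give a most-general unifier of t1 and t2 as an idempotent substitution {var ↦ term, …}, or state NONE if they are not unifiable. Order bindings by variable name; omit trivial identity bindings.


{v ↦ (f (h))}


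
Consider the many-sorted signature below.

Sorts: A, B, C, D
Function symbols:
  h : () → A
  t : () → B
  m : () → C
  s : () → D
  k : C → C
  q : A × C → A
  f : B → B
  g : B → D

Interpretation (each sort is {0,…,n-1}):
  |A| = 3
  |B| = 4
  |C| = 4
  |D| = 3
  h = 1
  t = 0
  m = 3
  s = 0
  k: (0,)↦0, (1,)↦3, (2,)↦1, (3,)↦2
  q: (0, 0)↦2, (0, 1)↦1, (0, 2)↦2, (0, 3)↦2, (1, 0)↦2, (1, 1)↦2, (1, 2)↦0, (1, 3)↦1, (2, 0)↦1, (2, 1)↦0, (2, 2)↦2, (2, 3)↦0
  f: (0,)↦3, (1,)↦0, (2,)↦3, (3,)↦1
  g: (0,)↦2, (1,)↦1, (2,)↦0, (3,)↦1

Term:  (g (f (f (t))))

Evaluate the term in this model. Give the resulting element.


  t = 0
  (f (t)) = f(0,) = 3
  (f (f (t))) = f(3,) = 1
  (g (f (f (t)))) = g(1,) = 1

value = 1


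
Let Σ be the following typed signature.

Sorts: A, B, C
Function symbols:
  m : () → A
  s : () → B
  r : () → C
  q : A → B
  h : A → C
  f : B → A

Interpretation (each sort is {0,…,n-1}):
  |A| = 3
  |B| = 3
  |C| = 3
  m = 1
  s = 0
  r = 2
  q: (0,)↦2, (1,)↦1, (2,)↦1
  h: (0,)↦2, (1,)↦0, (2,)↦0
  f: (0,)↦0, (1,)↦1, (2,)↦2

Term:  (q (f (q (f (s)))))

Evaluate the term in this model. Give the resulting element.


value = 1

  s = 0
  (f (s)) = f(0,) = 0
  (q (f (s))) = q(0,) = 2
  (f (q (f (s)))) = f(2,) = 2
  (q (f (q (f (s))))) = q(2,) = 1


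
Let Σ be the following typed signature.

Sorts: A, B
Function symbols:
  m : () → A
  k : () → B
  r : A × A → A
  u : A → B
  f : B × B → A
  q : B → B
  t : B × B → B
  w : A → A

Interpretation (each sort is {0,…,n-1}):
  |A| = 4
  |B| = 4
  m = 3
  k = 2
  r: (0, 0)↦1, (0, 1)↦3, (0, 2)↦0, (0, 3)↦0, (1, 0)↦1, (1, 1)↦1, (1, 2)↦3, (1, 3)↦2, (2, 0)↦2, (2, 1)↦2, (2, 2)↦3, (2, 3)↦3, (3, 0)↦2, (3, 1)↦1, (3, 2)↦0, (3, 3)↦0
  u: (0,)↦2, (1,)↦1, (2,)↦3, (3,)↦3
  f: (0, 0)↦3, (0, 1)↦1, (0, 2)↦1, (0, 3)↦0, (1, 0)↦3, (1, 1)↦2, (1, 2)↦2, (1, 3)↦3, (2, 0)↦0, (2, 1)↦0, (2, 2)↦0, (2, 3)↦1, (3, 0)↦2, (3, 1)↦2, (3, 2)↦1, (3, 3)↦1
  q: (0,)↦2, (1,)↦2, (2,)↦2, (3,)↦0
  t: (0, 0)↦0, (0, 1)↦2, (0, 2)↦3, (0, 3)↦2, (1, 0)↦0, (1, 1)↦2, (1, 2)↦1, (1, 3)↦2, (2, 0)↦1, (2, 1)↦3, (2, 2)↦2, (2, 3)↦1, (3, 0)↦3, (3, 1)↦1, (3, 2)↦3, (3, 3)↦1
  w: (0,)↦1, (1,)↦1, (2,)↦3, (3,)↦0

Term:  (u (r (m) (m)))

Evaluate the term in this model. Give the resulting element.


  m = 3
  m = 3
  (r (m) (m)) = r(3, 3) = 0
  (u (r (m) (m))) = u(0,) = 2

value = 2


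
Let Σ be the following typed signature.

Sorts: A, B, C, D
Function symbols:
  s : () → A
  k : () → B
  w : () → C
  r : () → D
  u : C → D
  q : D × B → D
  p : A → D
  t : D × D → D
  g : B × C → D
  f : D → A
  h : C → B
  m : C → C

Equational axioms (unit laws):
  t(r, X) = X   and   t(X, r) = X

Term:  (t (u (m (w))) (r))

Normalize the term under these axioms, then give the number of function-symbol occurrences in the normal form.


1. (t (u (m (w))) (r))  →  (u (m (w)))
normal form: (u (m (w)))

size = 3


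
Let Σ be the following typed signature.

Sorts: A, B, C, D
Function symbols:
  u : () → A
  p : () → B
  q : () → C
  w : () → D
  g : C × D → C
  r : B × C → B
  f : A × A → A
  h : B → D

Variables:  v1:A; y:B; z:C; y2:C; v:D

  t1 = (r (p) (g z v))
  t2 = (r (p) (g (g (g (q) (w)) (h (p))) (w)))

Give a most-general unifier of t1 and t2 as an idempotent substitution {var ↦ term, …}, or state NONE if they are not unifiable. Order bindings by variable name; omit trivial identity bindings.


{v ↦ (w), z ↦ (g (g (q) (w)) (h (p)))}


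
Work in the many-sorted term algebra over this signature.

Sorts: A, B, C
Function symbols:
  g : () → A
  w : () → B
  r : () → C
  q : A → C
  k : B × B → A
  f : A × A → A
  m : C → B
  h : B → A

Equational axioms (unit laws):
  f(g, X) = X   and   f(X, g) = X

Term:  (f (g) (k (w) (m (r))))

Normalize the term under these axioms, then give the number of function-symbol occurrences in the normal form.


size = 4

1. (f (g) (k (w) (m (r))))  →  (k (w) (m (r)))
normal form: (k (w) (m (r)))


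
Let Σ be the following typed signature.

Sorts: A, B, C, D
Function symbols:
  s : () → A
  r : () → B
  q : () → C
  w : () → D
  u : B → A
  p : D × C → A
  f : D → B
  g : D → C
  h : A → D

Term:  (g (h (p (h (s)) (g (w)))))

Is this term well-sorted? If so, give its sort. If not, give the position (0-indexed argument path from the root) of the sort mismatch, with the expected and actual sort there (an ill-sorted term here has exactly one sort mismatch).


well-sorted; sort = C

        (s) : A
      (h (s)) : D
        (w) : D
      (g (w)) : C
    (p (h (s)) (g (w))) : A
  (h (p (h (s)) (g (w)))) : D
(g (h (p (h (s)) (g (w))))) : C


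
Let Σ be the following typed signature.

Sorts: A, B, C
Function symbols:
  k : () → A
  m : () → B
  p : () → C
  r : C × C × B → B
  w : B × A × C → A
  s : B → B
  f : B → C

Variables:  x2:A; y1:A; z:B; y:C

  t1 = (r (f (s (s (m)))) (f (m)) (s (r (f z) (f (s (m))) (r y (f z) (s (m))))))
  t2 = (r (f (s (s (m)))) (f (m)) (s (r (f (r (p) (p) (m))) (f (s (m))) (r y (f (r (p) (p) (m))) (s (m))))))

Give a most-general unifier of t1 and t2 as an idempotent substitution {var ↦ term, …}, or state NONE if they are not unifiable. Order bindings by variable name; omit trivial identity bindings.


{z ↦ (r (p) (p) (m))}


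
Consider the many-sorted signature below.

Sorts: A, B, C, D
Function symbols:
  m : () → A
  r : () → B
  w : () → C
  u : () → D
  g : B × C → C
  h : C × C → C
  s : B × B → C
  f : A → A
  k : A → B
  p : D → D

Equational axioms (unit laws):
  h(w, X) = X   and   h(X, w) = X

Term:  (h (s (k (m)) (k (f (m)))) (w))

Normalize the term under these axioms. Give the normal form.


normal form = (s (k (m)) (k (f (m))))

1. (h (s (k (m)) (k (f (m)))) (w))  →  (s (k (m)) (k (f (m))))


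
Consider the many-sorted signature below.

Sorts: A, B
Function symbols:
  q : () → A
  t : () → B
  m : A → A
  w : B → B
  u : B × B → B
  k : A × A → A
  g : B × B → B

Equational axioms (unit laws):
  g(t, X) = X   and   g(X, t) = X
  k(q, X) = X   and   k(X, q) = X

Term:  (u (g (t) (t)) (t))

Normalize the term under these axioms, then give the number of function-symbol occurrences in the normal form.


1. (u (g (t) (t)) (t))  →  (u (t) (t))
normal form: (u (t) (t))

size = 3


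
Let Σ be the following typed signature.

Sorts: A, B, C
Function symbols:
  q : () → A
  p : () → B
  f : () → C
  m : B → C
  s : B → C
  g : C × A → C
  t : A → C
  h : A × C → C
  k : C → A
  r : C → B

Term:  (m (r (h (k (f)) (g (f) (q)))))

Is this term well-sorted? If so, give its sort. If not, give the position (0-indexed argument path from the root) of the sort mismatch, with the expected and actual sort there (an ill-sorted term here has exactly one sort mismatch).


        (f) : C
      (k (f)) : A
        (f) : C
        (q) : A
      (g (f) (q)) : C
    (h (k (f)) (g (f) (q))) : C
  (r (h (k (f)) (g (f) (q)))) : B
(m (r (h (k (f)) (g (f) (q))))) : C

well-sorted; sort = C


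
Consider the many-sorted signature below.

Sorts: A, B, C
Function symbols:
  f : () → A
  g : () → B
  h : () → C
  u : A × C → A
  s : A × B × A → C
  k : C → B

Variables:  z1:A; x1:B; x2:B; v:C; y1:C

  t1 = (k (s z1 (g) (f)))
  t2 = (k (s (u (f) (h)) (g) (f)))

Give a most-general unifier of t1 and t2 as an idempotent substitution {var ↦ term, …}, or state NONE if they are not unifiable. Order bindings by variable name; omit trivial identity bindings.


{z1 ↦ (u (f) (h))}


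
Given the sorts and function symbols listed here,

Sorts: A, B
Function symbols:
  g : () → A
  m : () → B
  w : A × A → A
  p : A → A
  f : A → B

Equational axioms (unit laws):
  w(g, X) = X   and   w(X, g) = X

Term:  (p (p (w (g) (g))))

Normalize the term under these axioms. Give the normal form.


normal form = (p (p (g)))

1. (p (p (w (g) (g))))  →  (p (p (g)))


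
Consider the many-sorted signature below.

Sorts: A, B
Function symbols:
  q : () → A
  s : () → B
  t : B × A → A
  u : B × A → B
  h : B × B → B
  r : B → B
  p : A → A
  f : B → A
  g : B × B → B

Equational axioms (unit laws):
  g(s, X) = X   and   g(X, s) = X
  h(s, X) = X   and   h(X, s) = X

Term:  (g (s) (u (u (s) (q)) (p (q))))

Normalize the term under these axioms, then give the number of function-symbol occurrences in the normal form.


size = 6

1. (g (s) (u (u (s) (q)) (p (q))))  →  (u (u (s) (q)) (p (q)))
normal form: (u (u (s) (q)) (p (q)))


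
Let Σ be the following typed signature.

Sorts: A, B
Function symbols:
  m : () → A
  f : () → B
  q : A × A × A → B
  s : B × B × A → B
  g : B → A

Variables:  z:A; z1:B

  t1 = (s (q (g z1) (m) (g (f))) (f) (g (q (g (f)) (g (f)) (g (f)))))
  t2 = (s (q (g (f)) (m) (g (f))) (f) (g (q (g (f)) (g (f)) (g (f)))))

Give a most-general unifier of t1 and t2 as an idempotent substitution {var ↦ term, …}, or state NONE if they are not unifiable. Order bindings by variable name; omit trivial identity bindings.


{z1 ↦ (f)}


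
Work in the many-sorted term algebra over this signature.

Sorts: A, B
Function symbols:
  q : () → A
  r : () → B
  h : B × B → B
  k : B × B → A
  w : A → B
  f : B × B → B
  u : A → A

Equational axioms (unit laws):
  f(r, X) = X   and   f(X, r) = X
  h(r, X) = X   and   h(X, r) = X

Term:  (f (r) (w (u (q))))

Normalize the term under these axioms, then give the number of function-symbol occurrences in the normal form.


size = 3

1. (f (r) (w (u (q))))  →  (w (u (q)))
normal form: (w (u (q)))


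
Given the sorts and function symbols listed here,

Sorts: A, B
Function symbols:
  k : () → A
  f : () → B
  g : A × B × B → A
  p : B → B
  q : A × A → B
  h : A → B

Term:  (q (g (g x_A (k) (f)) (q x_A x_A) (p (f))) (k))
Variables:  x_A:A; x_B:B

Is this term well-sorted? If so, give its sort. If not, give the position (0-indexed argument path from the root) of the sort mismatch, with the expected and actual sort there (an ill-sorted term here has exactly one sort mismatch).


      x_A : A
      (k) : A
      (f) : B
    (g x_A (k) (f)) : ✗ arg 1 at [0, 0, 1] has sort A, expected B
      x_A : A
      x_A : A
    (q x_A x_A) : B
      (f) : B
    (p (f)) : B
  (k) : A

ill-sorted at position [0, 0, 1]: expected B, got A


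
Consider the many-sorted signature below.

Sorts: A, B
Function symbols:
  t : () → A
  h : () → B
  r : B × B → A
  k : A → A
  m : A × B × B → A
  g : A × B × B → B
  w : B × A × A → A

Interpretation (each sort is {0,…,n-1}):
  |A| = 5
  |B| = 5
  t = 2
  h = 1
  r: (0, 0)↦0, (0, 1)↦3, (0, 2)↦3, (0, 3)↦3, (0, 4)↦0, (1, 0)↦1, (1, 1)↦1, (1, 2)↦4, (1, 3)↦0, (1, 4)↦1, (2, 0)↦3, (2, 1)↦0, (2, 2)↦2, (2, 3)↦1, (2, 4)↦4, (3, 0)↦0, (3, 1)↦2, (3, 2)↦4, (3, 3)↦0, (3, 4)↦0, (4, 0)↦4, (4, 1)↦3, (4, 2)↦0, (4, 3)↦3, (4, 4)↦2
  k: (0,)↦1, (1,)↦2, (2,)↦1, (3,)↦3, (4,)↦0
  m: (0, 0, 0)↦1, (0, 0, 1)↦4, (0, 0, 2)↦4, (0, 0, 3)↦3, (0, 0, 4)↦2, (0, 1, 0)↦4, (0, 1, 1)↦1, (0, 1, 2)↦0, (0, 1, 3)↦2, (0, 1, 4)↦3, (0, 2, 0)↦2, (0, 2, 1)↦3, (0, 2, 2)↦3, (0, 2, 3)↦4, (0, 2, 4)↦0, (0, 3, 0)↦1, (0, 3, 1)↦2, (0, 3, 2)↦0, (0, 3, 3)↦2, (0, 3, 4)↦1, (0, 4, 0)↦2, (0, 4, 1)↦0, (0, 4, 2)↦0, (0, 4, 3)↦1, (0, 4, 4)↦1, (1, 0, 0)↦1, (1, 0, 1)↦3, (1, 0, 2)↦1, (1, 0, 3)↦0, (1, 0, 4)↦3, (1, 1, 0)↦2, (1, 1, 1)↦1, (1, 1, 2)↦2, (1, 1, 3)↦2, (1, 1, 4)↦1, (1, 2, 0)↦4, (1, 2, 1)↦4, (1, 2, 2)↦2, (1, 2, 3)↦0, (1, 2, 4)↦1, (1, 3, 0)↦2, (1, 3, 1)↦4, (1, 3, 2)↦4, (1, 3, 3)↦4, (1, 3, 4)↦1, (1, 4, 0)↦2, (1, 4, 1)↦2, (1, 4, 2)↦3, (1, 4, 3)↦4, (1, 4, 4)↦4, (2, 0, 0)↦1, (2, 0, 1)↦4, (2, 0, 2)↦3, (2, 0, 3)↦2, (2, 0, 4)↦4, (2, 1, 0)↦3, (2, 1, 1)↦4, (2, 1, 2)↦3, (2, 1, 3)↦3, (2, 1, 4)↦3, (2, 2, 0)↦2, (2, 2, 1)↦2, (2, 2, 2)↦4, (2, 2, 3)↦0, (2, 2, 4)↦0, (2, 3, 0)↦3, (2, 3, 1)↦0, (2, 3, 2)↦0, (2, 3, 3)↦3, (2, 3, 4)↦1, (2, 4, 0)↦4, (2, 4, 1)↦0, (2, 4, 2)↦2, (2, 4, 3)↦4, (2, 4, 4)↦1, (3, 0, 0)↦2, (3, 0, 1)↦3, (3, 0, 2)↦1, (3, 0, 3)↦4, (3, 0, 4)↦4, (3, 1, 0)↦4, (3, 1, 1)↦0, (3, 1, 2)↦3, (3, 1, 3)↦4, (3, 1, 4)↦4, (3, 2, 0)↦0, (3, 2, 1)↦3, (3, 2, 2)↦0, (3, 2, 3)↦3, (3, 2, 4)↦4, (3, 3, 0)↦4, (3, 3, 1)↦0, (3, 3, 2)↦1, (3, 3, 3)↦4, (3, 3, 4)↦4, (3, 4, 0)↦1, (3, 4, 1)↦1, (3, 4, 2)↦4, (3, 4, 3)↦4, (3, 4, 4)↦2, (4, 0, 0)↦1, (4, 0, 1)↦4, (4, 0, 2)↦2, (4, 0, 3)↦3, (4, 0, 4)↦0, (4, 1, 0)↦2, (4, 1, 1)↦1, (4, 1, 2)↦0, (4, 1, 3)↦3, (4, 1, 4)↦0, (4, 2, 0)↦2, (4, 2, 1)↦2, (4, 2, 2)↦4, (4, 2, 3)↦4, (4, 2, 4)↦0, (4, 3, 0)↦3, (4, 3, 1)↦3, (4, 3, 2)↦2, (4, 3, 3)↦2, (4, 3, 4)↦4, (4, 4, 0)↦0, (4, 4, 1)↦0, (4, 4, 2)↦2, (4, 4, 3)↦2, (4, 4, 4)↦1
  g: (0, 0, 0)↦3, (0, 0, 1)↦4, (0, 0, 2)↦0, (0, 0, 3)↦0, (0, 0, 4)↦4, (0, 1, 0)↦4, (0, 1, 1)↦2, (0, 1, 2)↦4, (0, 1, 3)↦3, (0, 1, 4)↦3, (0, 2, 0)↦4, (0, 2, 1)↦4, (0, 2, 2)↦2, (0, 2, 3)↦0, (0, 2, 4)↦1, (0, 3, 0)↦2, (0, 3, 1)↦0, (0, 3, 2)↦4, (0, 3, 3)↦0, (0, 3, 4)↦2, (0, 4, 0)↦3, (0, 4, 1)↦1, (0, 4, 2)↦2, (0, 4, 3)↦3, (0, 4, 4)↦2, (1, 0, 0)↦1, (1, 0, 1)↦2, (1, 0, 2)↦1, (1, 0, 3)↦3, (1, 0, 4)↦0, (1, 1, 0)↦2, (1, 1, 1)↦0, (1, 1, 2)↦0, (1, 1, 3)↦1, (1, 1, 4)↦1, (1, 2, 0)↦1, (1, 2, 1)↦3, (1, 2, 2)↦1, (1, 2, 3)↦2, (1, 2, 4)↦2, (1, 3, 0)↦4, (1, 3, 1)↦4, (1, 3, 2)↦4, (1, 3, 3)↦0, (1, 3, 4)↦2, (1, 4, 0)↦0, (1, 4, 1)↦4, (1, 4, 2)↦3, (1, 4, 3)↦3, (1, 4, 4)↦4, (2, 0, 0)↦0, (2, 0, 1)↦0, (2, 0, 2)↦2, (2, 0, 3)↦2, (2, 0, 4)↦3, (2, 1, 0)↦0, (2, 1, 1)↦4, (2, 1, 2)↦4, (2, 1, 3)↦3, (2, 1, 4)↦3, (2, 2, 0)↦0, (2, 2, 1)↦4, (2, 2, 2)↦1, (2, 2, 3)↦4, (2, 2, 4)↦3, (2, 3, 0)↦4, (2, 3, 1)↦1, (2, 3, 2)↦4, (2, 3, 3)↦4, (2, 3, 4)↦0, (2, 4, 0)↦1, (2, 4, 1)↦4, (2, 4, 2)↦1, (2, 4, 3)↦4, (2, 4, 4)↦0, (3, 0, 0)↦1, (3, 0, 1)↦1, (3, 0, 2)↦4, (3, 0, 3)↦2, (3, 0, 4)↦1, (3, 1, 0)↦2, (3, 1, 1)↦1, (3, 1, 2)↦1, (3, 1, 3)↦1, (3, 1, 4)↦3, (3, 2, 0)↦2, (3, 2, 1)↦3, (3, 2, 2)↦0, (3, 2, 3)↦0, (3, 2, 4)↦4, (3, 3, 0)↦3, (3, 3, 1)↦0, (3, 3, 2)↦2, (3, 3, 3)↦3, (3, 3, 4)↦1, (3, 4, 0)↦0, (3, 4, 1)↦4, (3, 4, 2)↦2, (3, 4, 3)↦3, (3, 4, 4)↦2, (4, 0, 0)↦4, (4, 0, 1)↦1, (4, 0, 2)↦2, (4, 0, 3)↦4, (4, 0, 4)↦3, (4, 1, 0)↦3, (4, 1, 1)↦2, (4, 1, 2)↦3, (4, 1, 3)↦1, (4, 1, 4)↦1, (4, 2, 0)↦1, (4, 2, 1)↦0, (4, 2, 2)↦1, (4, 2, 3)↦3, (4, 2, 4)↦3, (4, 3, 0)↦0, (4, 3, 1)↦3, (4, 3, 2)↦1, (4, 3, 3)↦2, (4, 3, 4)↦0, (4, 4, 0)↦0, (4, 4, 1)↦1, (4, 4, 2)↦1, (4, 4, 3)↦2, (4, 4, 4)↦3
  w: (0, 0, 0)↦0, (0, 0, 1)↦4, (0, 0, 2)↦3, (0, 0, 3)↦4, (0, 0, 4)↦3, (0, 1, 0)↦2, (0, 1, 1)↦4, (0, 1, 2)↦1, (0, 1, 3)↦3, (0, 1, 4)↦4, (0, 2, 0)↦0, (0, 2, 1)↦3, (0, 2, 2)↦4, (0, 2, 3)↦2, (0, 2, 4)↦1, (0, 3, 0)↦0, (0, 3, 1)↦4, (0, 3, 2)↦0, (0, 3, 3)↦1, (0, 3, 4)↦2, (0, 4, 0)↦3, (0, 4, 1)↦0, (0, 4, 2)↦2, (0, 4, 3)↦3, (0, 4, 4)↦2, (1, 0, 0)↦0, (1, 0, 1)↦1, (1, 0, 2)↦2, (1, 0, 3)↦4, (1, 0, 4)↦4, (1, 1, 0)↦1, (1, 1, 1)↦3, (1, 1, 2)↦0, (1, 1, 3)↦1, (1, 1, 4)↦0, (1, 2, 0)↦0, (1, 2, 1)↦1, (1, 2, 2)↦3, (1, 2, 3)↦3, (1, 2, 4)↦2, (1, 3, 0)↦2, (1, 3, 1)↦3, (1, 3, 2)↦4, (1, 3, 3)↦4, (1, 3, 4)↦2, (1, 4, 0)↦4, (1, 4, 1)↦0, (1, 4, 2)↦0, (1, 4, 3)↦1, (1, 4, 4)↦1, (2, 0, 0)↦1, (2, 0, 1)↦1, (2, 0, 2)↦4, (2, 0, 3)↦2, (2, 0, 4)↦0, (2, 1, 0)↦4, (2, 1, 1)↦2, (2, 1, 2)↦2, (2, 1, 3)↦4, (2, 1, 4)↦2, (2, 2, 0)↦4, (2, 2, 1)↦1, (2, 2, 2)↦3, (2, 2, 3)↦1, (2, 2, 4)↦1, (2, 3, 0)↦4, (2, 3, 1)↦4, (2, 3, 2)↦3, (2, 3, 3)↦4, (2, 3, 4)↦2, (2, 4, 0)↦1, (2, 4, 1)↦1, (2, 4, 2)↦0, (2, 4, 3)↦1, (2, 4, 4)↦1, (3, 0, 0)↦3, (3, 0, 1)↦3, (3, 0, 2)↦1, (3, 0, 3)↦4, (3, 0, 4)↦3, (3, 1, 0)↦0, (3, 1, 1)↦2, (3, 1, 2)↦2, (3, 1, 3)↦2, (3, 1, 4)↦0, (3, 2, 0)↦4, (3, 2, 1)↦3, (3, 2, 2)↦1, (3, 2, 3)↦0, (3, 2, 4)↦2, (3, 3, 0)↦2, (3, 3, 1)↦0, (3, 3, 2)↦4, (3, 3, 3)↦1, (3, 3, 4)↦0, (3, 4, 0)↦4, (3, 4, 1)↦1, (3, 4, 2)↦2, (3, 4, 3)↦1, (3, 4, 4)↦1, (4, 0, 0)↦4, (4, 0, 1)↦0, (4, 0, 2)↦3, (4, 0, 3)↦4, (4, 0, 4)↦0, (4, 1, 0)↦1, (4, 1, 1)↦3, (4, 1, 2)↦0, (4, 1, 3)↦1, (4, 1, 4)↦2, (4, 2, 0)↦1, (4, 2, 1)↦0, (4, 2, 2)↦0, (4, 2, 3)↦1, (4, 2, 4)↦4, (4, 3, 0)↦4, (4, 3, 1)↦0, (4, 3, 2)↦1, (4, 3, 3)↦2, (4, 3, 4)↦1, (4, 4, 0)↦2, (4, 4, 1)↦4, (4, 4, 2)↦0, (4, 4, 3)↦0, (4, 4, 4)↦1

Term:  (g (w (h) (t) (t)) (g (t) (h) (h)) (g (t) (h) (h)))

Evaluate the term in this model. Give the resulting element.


  h = 1
  t = 2
  t = 2
  (w (h) (t) (t)) = w(1, 2, 2) = 3
  t = 2
  h = 1
  h = 1
  (g (t) (h) (h)) = g(2, 1, 1) = 4
  t = 2
  h = 1
  h = 1
  (g (t) (h) (h)) = g(2, 1, 1) = 4
  (g (w (h) (t) (t)) (g (t) (h) (h)) (g (t) (h) (h))) = g(3, 4, 4) = 2

value = 2
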